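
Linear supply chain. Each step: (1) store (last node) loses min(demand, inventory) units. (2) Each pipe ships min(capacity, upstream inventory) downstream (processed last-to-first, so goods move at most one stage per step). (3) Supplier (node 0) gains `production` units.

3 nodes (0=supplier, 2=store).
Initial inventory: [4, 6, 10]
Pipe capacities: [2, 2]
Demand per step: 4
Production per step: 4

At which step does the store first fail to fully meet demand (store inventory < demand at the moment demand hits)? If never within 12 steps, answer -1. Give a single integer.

Step 1: demand=4,sold=4 ship[1->2]=2 ship[0->1]=2 prod=4 -> [6 6 8]
Step 2: demand=4,sold=4 ship[1->2]=2 ship[0->1]=2 prod=4 -> [8 6 6]
Step 3: demand=4,sold=4 ship[1->2]=2 ship[0->1]=2 prod=4 -> [10 6 4]
Step 4: demand=4,sold=4 ship[1->2]=2 ship[0->1]=2 prod=4 -> [12 6 2]
Step 5: demand=4,sold=2 ship[1->2]=2 ship[0->1]=2 prod=4 -> [14 6 2]
Step 6: demand=4,sold=2 ship[1->2]=2 ship[0->1]=2 prod=4 -> [16 6 2]
Step 7: demand=4,sold=2 ship[1->2]=2 ship[0->1]=2 prod=4 -> [18 6 2]
Step 8: demand=4,sold=2 ship[1->2]=2 ship[0->1]=2 prod=4 -> [20 6 2]
Step 9: demand=4,sold=2 ship[1->2]=2 ship[0->1]=2 prod=4 -> [22 6 2]
Step 10: demand=4,sold=2 ship[1->2]=2 ship[0->1]=2 prod=4 -> [24 6 2]
Step 11: demand=4,sold=2 ship[1->2]=2 ship[0->1]=2 prod=4 -> [26 6 2]
Step 12: demand=4,sold=2 ship[1->2]=2 ship[0->1]=2 prod=4 -> [28 6 2]
First stockout at step 5

5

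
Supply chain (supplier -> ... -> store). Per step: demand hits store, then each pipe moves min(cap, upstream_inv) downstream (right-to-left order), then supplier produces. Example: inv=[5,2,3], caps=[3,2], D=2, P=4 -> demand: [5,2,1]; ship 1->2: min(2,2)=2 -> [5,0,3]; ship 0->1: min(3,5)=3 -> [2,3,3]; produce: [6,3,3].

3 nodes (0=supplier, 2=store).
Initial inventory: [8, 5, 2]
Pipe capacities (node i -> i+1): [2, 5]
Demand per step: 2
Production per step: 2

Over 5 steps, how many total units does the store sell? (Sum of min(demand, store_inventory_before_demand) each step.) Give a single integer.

Answer: 10

Derivation:
Step 1: sold=2 (running total=2) -> [8 2 5]
Step 2: sold=2 (running total=4) -> [8 2 5]
Step 3: sold=2 (running total=6) -> [8 2 5]
Step 4: sold=2 (running total=8) -> [8 2 5]
Step 5: sold=2 (running total=10) -> [8 2 5]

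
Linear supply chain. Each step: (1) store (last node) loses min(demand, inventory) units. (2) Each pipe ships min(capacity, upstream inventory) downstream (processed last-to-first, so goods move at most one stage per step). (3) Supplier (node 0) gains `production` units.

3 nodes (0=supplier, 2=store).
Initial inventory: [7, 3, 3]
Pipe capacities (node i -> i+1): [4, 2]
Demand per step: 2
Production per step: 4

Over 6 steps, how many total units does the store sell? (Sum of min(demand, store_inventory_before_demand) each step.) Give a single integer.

Answer: 12

Derivation:
Step 1: sold=2 (running total=2) -> [7 5 3]
Step 2: sold=2 (running total=4) -> [7 7 3]
Step 3: sold=2 (running total=6) -> [7 9 3]
Step 4: sold=2 (running total=8) -> [7 11 3]
Step 5: sold=2 (running total=10) -> [7 13 3]
Step 6: sold=2 (running total=12) -> [7 15 3]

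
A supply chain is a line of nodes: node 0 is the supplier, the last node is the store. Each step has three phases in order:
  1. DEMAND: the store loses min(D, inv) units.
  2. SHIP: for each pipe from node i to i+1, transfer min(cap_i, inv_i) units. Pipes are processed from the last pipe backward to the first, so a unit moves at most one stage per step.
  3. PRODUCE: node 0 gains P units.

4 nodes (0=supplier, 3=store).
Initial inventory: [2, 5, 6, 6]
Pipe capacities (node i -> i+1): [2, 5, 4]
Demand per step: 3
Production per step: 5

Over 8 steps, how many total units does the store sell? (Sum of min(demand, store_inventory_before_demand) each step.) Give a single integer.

Step 1: sold=3 (running total=3) -> [5 2 7 7]
Step 2: sold=3 (running total=6) -> [8 2 5 8]
Step 3: sold=3 (running total=9) -> [11 2 3 9]
Step 4: sold=3 (running total=12) -> [14 2 2 9]
Step 5: sold=3 (running total=15) -> [17 2 2 8]
Step 6: sold=3 (running total=18) -> [20 2 2 7]
Step 7: sold=3 (running total=21) -> [23 2 2 6]
Step 8: sold=3 (running total=24) -> [26 2 2 5]

Answer: 24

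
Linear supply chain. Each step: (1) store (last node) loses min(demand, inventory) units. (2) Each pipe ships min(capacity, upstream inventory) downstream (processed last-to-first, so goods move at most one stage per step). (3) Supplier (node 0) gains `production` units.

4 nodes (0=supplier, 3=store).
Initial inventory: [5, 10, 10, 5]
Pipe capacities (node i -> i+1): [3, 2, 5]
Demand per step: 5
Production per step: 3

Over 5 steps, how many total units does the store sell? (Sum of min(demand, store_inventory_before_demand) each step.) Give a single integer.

Step 1: sold=5 (running total=5) -> [5 11 7 5]
Step 2: sold=5 (running total=10) -> [5 12 4 5]
Step 3: sold=5 (running total=15) -> [5 13 2 4]
Step 4: sold=4 (running total=19) -> [5 14 2 2]
Step 5: sold=2 (running total=21) -> [5 15 2 2]

Answer: 21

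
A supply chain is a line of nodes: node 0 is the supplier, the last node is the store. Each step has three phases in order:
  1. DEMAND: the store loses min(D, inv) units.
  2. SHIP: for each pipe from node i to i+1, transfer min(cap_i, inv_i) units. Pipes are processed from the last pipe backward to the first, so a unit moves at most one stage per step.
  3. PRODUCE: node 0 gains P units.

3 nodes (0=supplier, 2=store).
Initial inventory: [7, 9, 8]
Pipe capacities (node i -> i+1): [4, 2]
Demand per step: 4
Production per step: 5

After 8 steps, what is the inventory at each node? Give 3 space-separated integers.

Step 1: demand=4,sold=4 ship[1->2]=2 ship[0->1]=4 prod=5 -> inv=[8 11 6]
Step 2: demand=4,sold=4 ship[1->2]=2 ship[0->1]=4 prod=5 -> inv=[9 13 4]
Step 3: demand=4,sold=4 ship[1->2]=2 ship[0->1]=4 prod=5 -> inv=[10 15 2]
Step 4: demand=4,sold=2 ship[1->2]=2 ship[0->1]=4 prod=5 -> inv=[11 17 2]
Step 5: demand=4,sold=2 ship[1->2]=2 ship[0->1]=4 prod=5 -> inv=[12 19 2]
Step 6: demand=4,sold=2 ship[1->2]=2 ship[0->1]=4 prod=5 -> inv=[13 21 2]
Step 7: demand=4,sold=2 ship[1->2]=2 ship[0->1]=4 prod=5 -> inv=[14 23 2]
Step 8: demand=4,sold=2 ship[1->2]=2 ship[0->1]=4 prod=5 -> inv=[15 25 2]

15 25 2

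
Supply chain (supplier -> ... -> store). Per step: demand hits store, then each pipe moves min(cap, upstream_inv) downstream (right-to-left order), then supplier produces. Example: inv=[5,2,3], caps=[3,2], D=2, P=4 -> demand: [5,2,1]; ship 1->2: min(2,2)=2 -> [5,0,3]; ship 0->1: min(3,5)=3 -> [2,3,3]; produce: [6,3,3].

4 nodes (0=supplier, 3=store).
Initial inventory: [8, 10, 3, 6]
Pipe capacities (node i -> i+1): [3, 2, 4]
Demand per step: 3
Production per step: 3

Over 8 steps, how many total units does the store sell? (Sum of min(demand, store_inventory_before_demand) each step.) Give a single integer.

Answer: 21

Derivation:
Step 1: sold=3 (running total=3) -> [8 11 2 6]
Step 2: sold=3 (running total=6) -> [8 12 2 5]
Step 3: sold=3 (running total=9) -> [8 13 2 4]
Step 4: sold=3 (running total=12) -> [8 14 2 3]
Step 5: sold=3 (running total=15) -> [8 15 2 2]
Step 6: sold=2 (running total=17) -> [8 16 2 2]
Step 7: sold=2 (running total=19) -> [8 17 2 2]
Step 8: sold=2 (running total=21) -> [8 18 2 2]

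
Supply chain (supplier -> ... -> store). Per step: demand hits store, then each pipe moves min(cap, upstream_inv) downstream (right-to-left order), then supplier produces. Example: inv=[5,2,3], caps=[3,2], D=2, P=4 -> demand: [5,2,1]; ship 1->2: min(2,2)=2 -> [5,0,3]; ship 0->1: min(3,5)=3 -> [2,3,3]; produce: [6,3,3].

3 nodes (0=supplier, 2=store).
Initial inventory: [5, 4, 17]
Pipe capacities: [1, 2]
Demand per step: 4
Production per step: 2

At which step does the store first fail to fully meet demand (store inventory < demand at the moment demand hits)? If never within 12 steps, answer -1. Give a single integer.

Step 1: demand=4,sold=4 ship[1->2]=2 ship[0->1]=1 prod=2 -> [6 3 15]
Step 2: demand=4,sold=4 ship[1->2]=2 ship[0->1]=1 prod=2 -> [7 2 13]
Step 3: demand=4,sold=4 ship[1->2]=2 ship[0->1]=1 prod=2 -> [8 1 11]
Step 4: demand=4,sold=4 ship[1->2]=1 ship[0->1]=1 prod=2 -> [9 1 8]
Step 5: demand=4,sold=4 ship[1->2]=1 ship[0->1]=1 prod=2 -> [10 1 5]
Step 6: demand=4,sold=4 ship[1->2]=1 ship[0->1]=1 prod=2 -> [11 1 2]
Step 7: demand=4,sold=2 ship[1->2]=1 ship[0->1]=1 prod=2 -> [12 1 1]
Step 8: demand=4,sold=1 ship[1->2]=1 ship[0->1]=1 prod=2 -> [13 1 1]
Step 9: demand=4,sold=1 ship[1->2]=1 ship[0->1]=1 prod=2 -> [14 1 1]
Step 10: demand=4,sold=1 ship[1->2]=1 ship[0->1]=1 prod=2 -> [15 1 1]
Step 11: demand=4,sold=1 ship[1->2]=1 ship[0->1]=1 prod=2 -> [16 1 1]
Step 12: demand=4,sold=1 ship[1->2]=1 ship[0->1]=1 prod=2 -> [17 1 1]
First stockout at step 7

7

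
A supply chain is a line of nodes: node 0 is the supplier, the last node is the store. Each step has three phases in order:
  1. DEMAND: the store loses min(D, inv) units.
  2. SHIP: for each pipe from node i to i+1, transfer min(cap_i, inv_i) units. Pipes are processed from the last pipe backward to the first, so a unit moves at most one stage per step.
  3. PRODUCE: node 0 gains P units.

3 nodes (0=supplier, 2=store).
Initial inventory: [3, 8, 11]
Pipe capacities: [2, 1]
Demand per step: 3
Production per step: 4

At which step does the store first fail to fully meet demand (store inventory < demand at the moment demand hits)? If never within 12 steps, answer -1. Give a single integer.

Step 1: demand=3,sold=3 ship[1->2]=1 ship[0->1]=2 prod=4 -> [5 9 9]
Step 2: demand=3,sold=3 ship[1->2]=1 ship[0->1]=2 prod=4 -> [7 10 7]
Step 3: demand=3,sold=3 ship[1->2]=1 ship[0->1]=2 prod=4 -> [9 11 5]
Step 4: demand=3,sold=3 ship[1->2]=1 ship[0->1]=2 prod=4 -> [11 12 3]
Step 5: demand=3,sold=3 ship[1->2]=1 ship[0->1]=2 prod=4 -> [13 13 1]
Step 6: demand=3,sold=1 ship[1->2]=1 ship[0->1]=2 prod=4 -> [15 14 1]
Step 7: demand=3,sold=1 ship[1->2]=1 ship[0->1]=2 prod=4 -> [17 15 1]
Step 8: demand=3,sold=1 ship[1->2]=1 ship[0->1]=2 prod=4 -> [19 16 1]
Step 9: demand=3,sold=1 ship[1->2]=1 ship[0->1]=2 prod=4 -> [21 17 1]
Step 10: demand=3,sold=1 ship[1->2]=1 ship[0->1]=2 prod=4 -> [23 18 1]
Step 11: demand=3,sold=1 ship[1->2]=1 ship[0->1]=2 prod=4 -> [25 19 1]
Step 12: demand=3,sold=1 ship[1->2]=1 ship[0->1]=2 prod=4 -> [27 20 1]
First stockout at step 6

6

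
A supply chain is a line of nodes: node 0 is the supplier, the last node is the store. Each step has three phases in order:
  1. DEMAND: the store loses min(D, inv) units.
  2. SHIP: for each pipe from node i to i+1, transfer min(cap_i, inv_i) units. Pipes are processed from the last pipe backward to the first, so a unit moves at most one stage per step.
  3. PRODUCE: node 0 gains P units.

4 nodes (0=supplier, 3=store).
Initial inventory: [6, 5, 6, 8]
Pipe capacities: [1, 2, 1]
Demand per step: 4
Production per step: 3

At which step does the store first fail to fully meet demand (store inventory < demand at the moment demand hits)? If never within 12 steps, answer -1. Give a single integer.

Step 1: demand=4,sold=4 ship[2->3]=1 ship[1->2]=2 ship[0->1]=1 prod=3 -> [8 4 7 5]
Step 2: demand=4,sold=4 ship[2->3]=1 ship[1->2]=2 ship[0->1]=1 prod=3 -> [10 3 8 2]
Step 3: demand=4,sold=2 ship[2->3]=1 ship[1->2]=2 ship[0->1]=1 prod=3 -> [12 2 9 1]
Step 4: demand=4,sold=1 ship[2->3]=1 ship[1->2]=2 ship[0->1]=1 prod=3 -> [14 1 10 1]
Step 5: demand=4,sold=1 ship[2->3]=1 ship[1->2]=1 ship[0->1]=1 prod=3 -> [16 1 10 1]
Step 6: demand=4,sold=1 ship[2->3]=1 ship[1->2]=1 ship[0->1]=1 prod=3 -> [18 1 10 1]
Step 7: demand=4,sold=1 ship[2->3]=1 ship[1->2]=1 ship[0->1]=1 prod=3 -> [20 1 10 1]
Step 8: demand=4,sold=1 ship[2->3]=1 ship[1->2]=1 ship[0->1]=1 prod=3 -> [22 1 10 1]
Step 9: demand=4,sold=1 ship[2->3]=1 ship[1->2]=1 ship[0->1]=1 prod=3 -> [24 1 10 1]
Step 10: demand=4,sold=1 ship[2->3]=1 ship[1->2]=1 ship[0->1]=1 prod=3 -> [26 1 10 1]
Step 11: demand=4,sold=1 ship[2->3]=1 ship[1->2]=1 ship[0->1]=1 prod=3 -> [28 1 10 1]
Step 12: demand=4,sold=1 ship[2->3]=1 ship[1->2]=1 ship[0->1]=1 prod=3 -> [30 1 10 1]
First stockout at step 3

3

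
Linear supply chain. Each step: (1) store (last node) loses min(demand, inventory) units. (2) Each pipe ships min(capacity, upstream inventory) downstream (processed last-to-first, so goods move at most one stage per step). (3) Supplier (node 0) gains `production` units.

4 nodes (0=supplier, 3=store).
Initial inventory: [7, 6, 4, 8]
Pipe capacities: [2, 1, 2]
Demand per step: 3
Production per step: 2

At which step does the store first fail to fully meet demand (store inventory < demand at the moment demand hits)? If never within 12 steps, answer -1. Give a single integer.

Step 1: demand=3,sold=3 ship[2->3]=2 ship[1->2]=1 ship[0->1]=2 prod=2 -> [7 7 3 7]
Step 2: demand=3,sold=3 ship[2->3]=2 ship[1->2]=1 ship[0->1]=2 prod=2 -> [7 8 2 6]
Step 3: demand=3,sold=3 ship[2->3]=2 ship[1->2]=1 ship[0->1]=2 prod=2 -> [7 9 1 5]
Step 4: demand=3,sold=3 ship[2->3]=1 ship[1->2]=1 ship[0->1]=2 prod=2 -> [7 10 1 3]
Step 5: demand=3,sold=3 ship[2->3]=1 ship[1->2]=1 ship[0->1]=2 prod=2 -> [7 11 1 1]
Step 6: demand=3,sold=1 ship[2->3]=1 ship[1->2]=1 ship[0->1]=2 prod=2 -> [7 12 1 1]
Step 7: demand=3,sold=1 ship[2->3]=1 ship[1->2]=1 ship[0->1]=2 prod=2 -> [7 13 1 1]
Step 8: demand=3,sold=1 ship[2->3]=1 ship[1->2]=1 ship[0->1]=2 prod=2 -> [7 14 1 1]
Step 9: demand=3,sold=1 ship[2->3]=1 ship[1->2]=1 ship[0->1]=2 prod=2 -> [7 15 1 1]
Step 10: demand=3,sold=1 ship[2->3]=1 ship[1->2]=1 ship[0->1]=2 prod=2 -> [7 16 1 1]
Step 11: demand=3,sold=1 ship[2->3]=1 ship[1->2]=1 ship[0->1]=2 prod=2 -> [7 17 1 1]
Step 12: demand=3,sold=1 ship[2->3]=1 ship[1->2]=1 ship[0->1]=2 prod=2 -> [7 18 1 1]
First stockout at step 6

6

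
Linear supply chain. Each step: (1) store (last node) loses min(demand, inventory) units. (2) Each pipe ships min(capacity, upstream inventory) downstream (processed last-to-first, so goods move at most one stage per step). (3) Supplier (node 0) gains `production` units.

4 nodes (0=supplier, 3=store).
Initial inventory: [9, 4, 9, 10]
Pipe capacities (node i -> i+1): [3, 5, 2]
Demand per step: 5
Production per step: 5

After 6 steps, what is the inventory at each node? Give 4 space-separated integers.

Step 1: demand=5,sold=5 ship[2->3]=2 ship[1->2]=4 ship[0->1]=3 prod=5 -> inv=[11 3 11 7]
Step 2: demand=5,sold=5 ship[2->3]=2 ship[1->2]=3 ship[0->1]=3 prod=5 -> inv=[13 3 12 4]
Step 3: demand=5,sold=4 ship[2->3]=2 ship[1->2]=3 ship[0->1]=3 prod=5 -> inv=[15 3 13 2]
Step 4: demand=5,sold=2 ship[2->3]=2 ship[1->2]=3 ship[0->1]=3 prod=5 -> inv=[17 3 14 2]
Step 5: demand=5,sold=2 ship[2->3]=2 ship[1->2]=3 ship[0->1]=3 prod=5 -> inv=[19 3 15 2]
Step 6: demand=5,sold=2 ship[2->3]=2 ship[1->2]=3 ship[0->1]=3 prod=5 -> inv=[21 3 16 2]

21 3 16 2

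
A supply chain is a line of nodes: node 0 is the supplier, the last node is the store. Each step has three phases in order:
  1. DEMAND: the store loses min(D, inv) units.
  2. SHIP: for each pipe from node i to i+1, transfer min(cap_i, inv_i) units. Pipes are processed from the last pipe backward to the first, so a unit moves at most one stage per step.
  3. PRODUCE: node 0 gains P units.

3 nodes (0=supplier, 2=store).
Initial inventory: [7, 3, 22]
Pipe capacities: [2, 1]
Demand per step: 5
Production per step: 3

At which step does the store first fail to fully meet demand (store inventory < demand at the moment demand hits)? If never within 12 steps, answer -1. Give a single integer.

Step 1: demand=5,sold=5 ship[1->2]=1 ship[0->1]=2 prod=3 -> [8 4 18]
Step 2: demand=5,sold=5 ship[1->2]=1 ship[0->1]=2 prod=3 -> [9 5 14]
Step 3: demand=5,sold=5 ship[1->2]=1 ship[0->1]=2 prod=3 -> [10 6 10]
Step 4: demand=5,sold=5 ship[1->2]=1 ship[0->1]=2 prod=3 -> [11 7 6]
Step 5: demand=5,sold=5 ship[1->2]=1 ship[0->1]=2 prod=3 -> [12 8 2]
Step 6: demand=5,sold=2 ship[1->2]=1 ship[0->1]=2 prod=3 -> [13 9 1]
Step 7: demand=5,sold=1 ship[1->2]=1 ship[0->1]=2 prod=3 -> [14 10 1]
Step 8: demand=5,sold=1 ship[1->2]=1 ship[0->1]=2 prod=3 -> [15 11 1]
Step 9: demand=5,sold=1 ship[1->2]=1 ship[0->1]=2 prod=3 -> [16 12 1]
Step 10: demand=5,sold=1 ship[1->2]=1 ship[0->1]=2 prod=3 -> [17 13 1]
Step 11: demand=5,sold=1 ship[1->2]=1 ship[0->1]=2 prod=3 -> [18 14 1]
Step 12: demand=5,sold=1 ship[1->2]=1 ship[0->1]=2 prod=3 -> [19 15 1]
First stockout at step 6

6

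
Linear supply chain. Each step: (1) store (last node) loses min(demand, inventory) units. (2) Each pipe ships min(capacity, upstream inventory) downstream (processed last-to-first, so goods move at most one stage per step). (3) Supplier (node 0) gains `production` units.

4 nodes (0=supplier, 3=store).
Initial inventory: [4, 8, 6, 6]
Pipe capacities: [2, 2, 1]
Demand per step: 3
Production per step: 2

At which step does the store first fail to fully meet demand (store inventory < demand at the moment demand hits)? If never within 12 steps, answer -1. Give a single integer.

Step 1: demand=3,sold=3 ship[2->3]=1 ship[1->2]=2 ship[0->1]=2 prod=2 -> [4 8 7 4]
Step 2: demand=3,sold=3 ship[2->3]=1 ship[1->2]=2 ship[0->1]=2 prod=2 -> [4 8 8 2]
Step 3: demand=3,sold=2 ship[2->3]=1 ship[1->2]=2 ship[0->1]=2 prod=2 -> [4 8 9 1]
Step 4: demand=3,sold=1 ship[2->3]=1 ship[1->2]=2 ship[0->1]=2 prod=2 -> [4 8 10 1]
Step 5: demand=3,sold=1 ship[2->3]=1 ship[1->2]=2 ship[0->1]=2 prod=2 -> [4 8 11 1]
Step 6: demand=3,sold=1 ship[2->3]=1 ship[1->2]=2 ship[0->1]=2 prod=2 -> [4 8 12 1]
Step 7: demand=3,sold=1 ship[2->3]=1 ship[1->2]=2 ship[0->1]=2 prod=2 -> [4 8 13 1]
Step 8: demand=3,sold=1 ship[2->3]=1 ship[1->2]=2 ship[0->1]=2 prod=2 -> [4 8 14 1]
Step 9: demand=3,sold=1 ship[2->3]=1 ship[1->2]=2 ship[0->1]=2 prod=2 -> [4 8 15 1]
Step 10: demand=3,sold=1 ship[2->3]=1 ship[1->2]=2 ship[0->1]=2 prod=2 -> [4 8 16 1]
Step 11: demand=3,sold=1 ship[2->3]=1 ship[1->2]=2 ship[0->1]=2 prod=2 -> [4 8 17 1]
Step 12: demand=3,sold=1 ship[2->3]=1 ship[1->2]=2 ship[0->1]=2 prod=2 -> [4 8 18 1]
First stockout at step 3

3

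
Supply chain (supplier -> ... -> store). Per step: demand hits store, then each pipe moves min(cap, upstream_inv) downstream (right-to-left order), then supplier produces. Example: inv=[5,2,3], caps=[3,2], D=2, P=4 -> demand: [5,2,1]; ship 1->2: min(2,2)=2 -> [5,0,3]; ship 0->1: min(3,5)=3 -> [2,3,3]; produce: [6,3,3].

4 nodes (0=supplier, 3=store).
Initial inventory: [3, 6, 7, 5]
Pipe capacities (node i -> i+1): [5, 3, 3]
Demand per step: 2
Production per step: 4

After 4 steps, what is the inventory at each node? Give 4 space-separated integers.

Step 1: demand=2,sold=2 ship[2->3]=3 ship[1->2]=3 ship[0->1]=3 prod=4 -> inv=[4 6 7 6]
Step 2: demand=2,sold=2 ship[2->3]=3 ship[1->2]=3 ship[0->1]=4 prod=4 -> inv=[4 7 7 7]
Step 3: demand=2,sold=2 ship[2->3]=3 ship[1->2]=3 ship[0->1]=4 prod=4 -> inv=[4 8 7 8]
Step 4: demand=2,sold=2 ship[2->3]=3 ship[1->2]=3 ship[0->1]=4 prod=4 -> inv=[4 9 7 9]

4 9 7 9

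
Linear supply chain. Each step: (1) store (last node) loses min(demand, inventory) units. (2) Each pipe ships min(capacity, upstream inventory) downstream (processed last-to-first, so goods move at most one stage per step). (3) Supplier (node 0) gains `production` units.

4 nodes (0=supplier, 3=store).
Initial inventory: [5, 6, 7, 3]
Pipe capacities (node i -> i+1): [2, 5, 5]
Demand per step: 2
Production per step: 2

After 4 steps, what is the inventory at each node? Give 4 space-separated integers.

Step 1: demand=2,sold=2 ship[2->3]=5 ship[1->2]=5 ship[0->1]=2 prod=2 -> inv=[5 3 7 6]
Step 2: demand=2,sold=2 ship[2->3]=5 ship[1->2]=3 ship[0->1]=2 prod=2 -> inv=[5 2 5 9]
Step 3: demand=2,sold=2 ship[2->3]=5 ship[1->2]=2 ship[0->1]=2 prod=2 -> inv=[5 2 2 12]
Step 4: demand=2,sold=2 ship[2->3]=2 ship[1->2]=2 ship[0->1]=2 prod=2 -> inv=[5 2 2 12]

5 2 2 12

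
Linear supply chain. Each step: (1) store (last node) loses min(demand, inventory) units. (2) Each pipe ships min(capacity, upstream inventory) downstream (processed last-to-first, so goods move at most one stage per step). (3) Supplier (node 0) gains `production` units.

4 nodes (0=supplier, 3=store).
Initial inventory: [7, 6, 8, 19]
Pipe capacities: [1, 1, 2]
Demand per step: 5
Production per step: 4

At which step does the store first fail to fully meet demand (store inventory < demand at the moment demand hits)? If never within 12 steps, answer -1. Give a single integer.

Step 1: demand=5,sold=5 ship[2->3]=2 ship[1->2]=1 ship[0->1]=1 prod=4 -> [10 6 7 16]
Step 2: demand=5,sold=5 ship[2->3]=2 ship[1->2]=1 ship[0->1]=1 prod=4 -> [13 6 6 13]
Step 3: demand=5,sold=5 ship[2->3]=2 ship[1->2]=1 ship[0->1]=1 prod=4 -> [16 6 5 10]
Step 4: demand=5,sold=5 ship[2->3]=2 ship[1->2]=1 ship[0->1]=1 prod=4 -> [19 6 4 7]
Step 5: demand=5,sold=5 ship[2->3]=2 ship[1->2]=1 ship[0->1]=1 prod=4 -> [22 6 3 4]
Step 6: demand=5,sold=4 ship[2->3]=2 ship[1->2]=1 ship[0->1]=1 prod=4 -> [25 6 2 2]
Step 7: demand=5,sold=2 ship[2->3]=2 ship[1->2]=1 ship[0->1]=1 prod=4 -> [28 6 1 2]
Step 8: demand=5,sold=2 ship[2->3]=1 ship[1->2]=1 ship[0->1]=1 prod=4 -> [31 6 1 1]
Step 9: demand=5,sold=1 ship[2->3]=1 ship[1->2]=1 ship[0->1]=1 prod=4 -> [34 6 1 1]
Step 10: demand=5,sold=1 ship[2->3]=1 ship[1->2]=1 ship[0->1]=1 prod=4 -> [37 6 1 1]
Step 11: demand=5,sold=1 ship[2->3]=1 ship[1->2]=1 ship[0->1]=1 prod=4 -> [40 6 1 1]
Step 12: demand=5,sold=1 ship[2->3]=1 ship[1->2]=1 ship[0->1]=1 prod=4 -> [43 6 1 1]
First stockout at step 6

6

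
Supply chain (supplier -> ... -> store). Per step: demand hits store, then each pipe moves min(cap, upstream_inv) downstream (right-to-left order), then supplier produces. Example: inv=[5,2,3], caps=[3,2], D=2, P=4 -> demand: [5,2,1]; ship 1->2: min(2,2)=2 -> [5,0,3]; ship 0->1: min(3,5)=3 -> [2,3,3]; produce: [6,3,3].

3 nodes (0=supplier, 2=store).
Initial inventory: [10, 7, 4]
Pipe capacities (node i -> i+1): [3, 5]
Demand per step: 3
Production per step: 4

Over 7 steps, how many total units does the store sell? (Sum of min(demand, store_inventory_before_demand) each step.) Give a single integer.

Step 1: sold=3 (running total=3) -> [11 5 6]
Step 2: sold=3 (running total=6) -> [12 3 8]
Step 3: sold=3 (running total=9) -> [13 3 8]
Step 4: sold=3 (running total=12) -> [14 3 8]
Step 5: sold=3 (running total=15) -> [15 3 8]
Step 6: sold=3 (running total=18) -> [16 3 8]
Step 7: sold=3 (running total=21) -> [17 3 8]

Answer: 21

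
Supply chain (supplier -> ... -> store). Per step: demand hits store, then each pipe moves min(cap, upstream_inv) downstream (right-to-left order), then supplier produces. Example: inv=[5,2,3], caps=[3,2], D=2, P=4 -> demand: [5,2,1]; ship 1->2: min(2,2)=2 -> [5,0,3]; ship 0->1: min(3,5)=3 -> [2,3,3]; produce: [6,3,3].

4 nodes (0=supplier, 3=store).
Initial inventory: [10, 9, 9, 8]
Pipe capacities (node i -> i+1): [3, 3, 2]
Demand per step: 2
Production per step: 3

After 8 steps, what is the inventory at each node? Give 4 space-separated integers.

Step 1: demand=2,sold=2 ship[2->3]=2 ship[1->2]=3 ship[0->1]=3 prod=3 -> inv=[10 9 10 8]
Step 2: demand=2,sold=2 ship[2->3]=2 ship[1->2]=3 ship[0->1]=3 prod=3 -> inv=[10 9 11 8]
Step 3: demand=2,sold=2 ship[2->3]=2 ship[1->2]=3 ship[0->1]=3 prod=3 -> inv=[10 9 12 8]
Step 4: demand=2,sold=2 ship[2->3]=2 ship[1->2]=3 ship[0->1]=3 prod=3 -> inv=[10 9 13 8]
Step 5: demand=2,sold=2 ship[2->3]=2 ship[1->2]=3 ship[0->1]=3 prod=3 -> inv=[10 9 14 8]
Step 6: demand=2,sold=2 ship[2->3]=2 ship[1->2]=3 ship[0->1]=3 prod=3 -> inv=[10 9 15 8]
Step 7: demand=2,sold=2 ship[2->3]=2 ship[1->2]=3 ship[0->1]=3 prod=3 -> inv=[10 9 16 8]
Step 8: demand=2,sold=2 ship[2->3]=2 ship[1->2]=3 ship[0->1]=3 prod=3 -> inv=[10 9 17 8]

10 9 17 8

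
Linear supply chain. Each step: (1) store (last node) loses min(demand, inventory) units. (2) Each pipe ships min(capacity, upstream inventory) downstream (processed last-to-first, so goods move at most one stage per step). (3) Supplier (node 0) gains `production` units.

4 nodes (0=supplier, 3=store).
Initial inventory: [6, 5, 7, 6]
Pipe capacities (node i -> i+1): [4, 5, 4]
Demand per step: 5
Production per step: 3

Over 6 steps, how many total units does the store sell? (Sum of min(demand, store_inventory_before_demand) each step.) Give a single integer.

Step 1: sold=5 (running total=5) -> [5 4 8 5]
Step 2: sold=5 (running total=10) -> [4 4 8 4]
Step 3: sold=4 (running total=14) -> [3 4 8 4]
Step 4: sold=4 (running total=18) -> [3 3 8 4]
Step 5: sold=4 (running total=22) -> [3 3 7 4]
Step 6: sold=4 (running total=26) -> [3 3 6 4]

Answer: 26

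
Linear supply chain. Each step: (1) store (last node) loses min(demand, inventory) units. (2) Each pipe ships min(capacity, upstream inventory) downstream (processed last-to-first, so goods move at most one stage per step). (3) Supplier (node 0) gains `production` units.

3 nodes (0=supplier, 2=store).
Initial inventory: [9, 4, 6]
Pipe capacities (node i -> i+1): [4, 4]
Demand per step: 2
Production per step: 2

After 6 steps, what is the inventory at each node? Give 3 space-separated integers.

Step 1: demand=2,sold=2 ship[1->2]=4 ship[0->1]=4 prod=2 -> inv=[7 4 8]
Step 2: demand=2,sold=2 ship[1->2]=4 ship[0->1]=4 prod=2 -> inv=[5 4 10]
Step 3: demand=2,sold=2 ship[1->2]=4 ship[0->1]=4 prod=2 -> inv=[3 4 12]
Step 4: demand=2,sold=2 ship[1->2]=4 ship[0->1]=3 prod=2 -> inv=[2 3 14]
Step 5: demand=2,sold=2 ship[1->2]=3 ship[0->1]=2 prod=2 -> inv=[2 2 15]
Step 6: demand=2,sold=2 ship[1->2]=2 ship[0->1]=2 prod=2 -> inv=[2 2 15]

2 2 15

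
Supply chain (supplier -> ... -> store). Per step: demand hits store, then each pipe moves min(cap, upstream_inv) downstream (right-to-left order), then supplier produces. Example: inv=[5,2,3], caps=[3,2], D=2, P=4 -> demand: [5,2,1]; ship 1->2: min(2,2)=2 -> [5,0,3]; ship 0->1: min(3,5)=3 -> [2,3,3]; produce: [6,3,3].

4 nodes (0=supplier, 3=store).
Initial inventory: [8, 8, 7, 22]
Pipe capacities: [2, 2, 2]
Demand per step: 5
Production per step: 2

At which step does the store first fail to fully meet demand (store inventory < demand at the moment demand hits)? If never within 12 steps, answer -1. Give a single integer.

Step 1: demand=5,sold=5 ship[2->3]=2 ship[1->2]=2 ship[0->1]=2 prod=2 -> [8 8 7 19]
Step 2: demand=5,sold=5 ship[2->3]=2 ship[1->2]=2 ship[0->1]=2 prod=2 -> [8 8 7 16]
Step 3: demand=5,sold=5 ship[2->3]=2 ship[1->2]=2 ship[0->1]=2 prod=2 -> [8 8 7 13]
Step 4: demand=5,sold=5 ship[2->3]=2 ship[1->2]=2 ship[0->1]=2 prod=2 -> [8 8 7 10]
Step 5: demand=5,sold=5 ship[2->3]=2 ship[1->2]=2 ship[0->1]=2 prod=2 -> [8 8 7 7]
Step 6: demand=5,sold=5 ship[2->3]=2 ship[1->2]=2 ship[0->1]=2 prod=2 -> [8 8 7 4]
Step 7: demand=5,sold=4 ship[2->3]=2 ship[1->2]=2 ship[0->1]=2 prod=2 -> [8 8 7 2]
Step 8: demand=5,sold=2 ship[2->3]=2 ship[1->2]=2 ship[0->1]=2 prod=2 -> [8 8 7 2]
Step 9: demand=5,sold=2 ship[2->3]=2 ship[1->2]=2 ship[0->1]=2 prod=2 -> [8 8 7 2]
Step 10: demand=5,sold=2 ship[2->3]=2 ship[1->2]=2 ship[0->1]=2 prod=2 -> [8 8 7 2]
Step 11: demand=5,sold=2 ship[2->3]=2 ship[1->2]=2 ship[0->1]=2 prod=2 -> [8 8 7 2]
Step 12: demand=5,sold=2 ship[2->3]=2 ship[1->2]=2 ship[0->1]=2 prod=2 -> [8 8 7 2]
First stockout at step 7

7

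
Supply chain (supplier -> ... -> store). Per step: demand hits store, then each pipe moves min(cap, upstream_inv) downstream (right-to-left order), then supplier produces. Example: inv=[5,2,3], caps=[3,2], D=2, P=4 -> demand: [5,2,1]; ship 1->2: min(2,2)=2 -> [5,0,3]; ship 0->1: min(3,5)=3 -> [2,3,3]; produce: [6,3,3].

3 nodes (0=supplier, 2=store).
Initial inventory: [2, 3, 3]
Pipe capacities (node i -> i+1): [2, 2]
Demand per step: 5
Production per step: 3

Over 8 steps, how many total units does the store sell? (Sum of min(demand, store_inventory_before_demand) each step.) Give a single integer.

Step 1: sold=3 (running total=3) -> [3 3 2]
Step 2: sold=2 (running total=5) -> [4 3 2]
Step 3: sold=2 (running total=7) -> [5 3 2]
Step 4: sold=2 (running total=9) -> [6 3 2]
Step 5: sold=2 (running total=11) -> [7 3 2]
Step 6: sold=2 (running total=13) -> [8 3 2]
Step 7: sold=2 (running total=15) -> [9 3 2]
Step 8: sold=2 (running total=17) -> [10 3 2]

Answer: 17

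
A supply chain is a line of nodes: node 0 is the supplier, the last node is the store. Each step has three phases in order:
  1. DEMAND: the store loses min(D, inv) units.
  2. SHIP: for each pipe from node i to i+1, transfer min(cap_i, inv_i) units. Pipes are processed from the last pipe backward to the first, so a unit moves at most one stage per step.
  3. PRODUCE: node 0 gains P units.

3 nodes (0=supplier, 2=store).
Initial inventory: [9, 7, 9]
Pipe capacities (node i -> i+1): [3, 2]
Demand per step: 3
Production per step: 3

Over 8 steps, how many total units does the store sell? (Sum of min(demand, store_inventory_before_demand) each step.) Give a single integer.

Answer: 23

Derivation:
Step 1: sold=3 (running total=3) -> [9 8 8]
Step 2: sold=3 (running total=6) -> [9 9 7]
Step 3: sold=3 (running total=9) -> [9 10 6]
Step 4: sold=3 (running total=12) -> [9 11 5]
Step 5: sold=3 (running total=15) -> [9 12 4]
Step 6: sold=3 (running total=18) -> [9 13 3]
Step 7: sold=3 (running total=21) -> [9 14 2]
Step 8: sold=2 (running total=23) -> [9 15 2]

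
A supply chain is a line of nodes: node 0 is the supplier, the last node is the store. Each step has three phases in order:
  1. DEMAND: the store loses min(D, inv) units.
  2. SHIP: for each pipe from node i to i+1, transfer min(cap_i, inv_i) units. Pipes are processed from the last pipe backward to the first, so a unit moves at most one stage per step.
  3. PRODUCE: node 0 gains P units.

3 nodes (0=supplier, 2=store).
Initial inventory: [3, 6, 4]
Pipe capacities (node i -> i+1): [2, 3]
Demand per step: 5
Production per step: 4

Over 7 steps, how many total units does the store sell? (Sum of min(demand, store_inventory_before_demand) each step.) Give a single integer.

Answer: 20

Derivation:
Step 1: sold=4 (running total=4) -> [5 5 3]
Step 2: sold=3 (running total=7) -> [7 4 3]
Step 3: sold=3 (running total=10) -> [9 3 3]
Step 4: sold=3 (running total=13) -> [11 2 3]
Step 5: sold=3 (running total=16) -> [13 2 2]
Step 6: sold=2 (running total=18) -> [15 2 2]
Step 7: sold=2 (running total=20) -> [17 2 2]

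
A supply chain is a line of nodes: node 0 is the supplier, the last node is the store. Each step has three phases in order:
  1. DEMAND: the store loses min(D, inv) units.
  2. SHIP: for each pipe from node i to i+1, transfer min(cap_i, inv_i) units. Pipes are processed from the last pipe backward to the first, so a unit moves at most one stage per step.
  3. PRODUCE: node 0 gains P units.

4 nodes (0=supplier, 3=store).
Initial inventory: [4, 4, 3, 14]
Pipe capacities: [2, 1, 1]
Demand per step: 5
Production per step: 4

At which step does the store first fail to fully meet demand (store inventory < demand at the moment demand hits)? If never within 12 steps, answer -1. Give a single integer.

Step 1: demand=5,sold=5 ship[2->3]=1 ship[1->2]=1 ship[0->1]=2 prod=4 -> [6 5 3 10]
Step 2: demand=5,sold=5 ship[2->3]=1 ship[1->2]=1 ship[0->1]=2 prod=4 -> [8 6 3 6]
Step 3: demand=5,sold=5 ship[2->3]=1 ship[1->2]=1 ship[0->1]=2 prod=4 -> [10 7 3 2]
Step 4: demand=5,sold=2 ship[2->3]=1 ship[1->2]=1 ship[0->1]=2 prod=4 -> [12 8 3 1]
Step 5: demand=5,sold=1 ship[2->3]=1 ship[1->2]=1 ship[0->1]=2 prod=4 -> [14 9 3 1]
Step 6: demand=5,sold=1 ship[2->3]=1 ship[1->2]=1 ship[0->1]=2 prod=4 -> [16 10 3 1]
Step 7: demand=5,sold=1 ship[2->3]=1 ship[1->2]=1 ship[0->1]=2 prod=4 -> [18 11 3 1]
Step 8: demand=5,sold=1 ship[2->3]=1 ship[1->2]=1 ship[0->1]=2 prod=4 -> [20 12 3 1]
Step 9: demand=5,sold=1 ship[2->3]=1 ship[1->2]=1 ship[0->1]=2 prod=4 -> [22 13 3 1]
Step 10: demand=5,sold=1 ship[2->3]=1 ship[1->2]=1 ship[0->1]=2 prod=4 -> [24 14 3 1]
Step 11: demand=5,sold=1 ship[2->3]=1 ship[1->2]=1 ship[0->1]=2 prod=4 -> [26 15 3 1]
Step 12: demand=5,sold=1 ship[2->3]=1 ship[1->2]=1 ship[0->1]=2 prod=4 -> [28 16 3 1]
First stockout at step 4

4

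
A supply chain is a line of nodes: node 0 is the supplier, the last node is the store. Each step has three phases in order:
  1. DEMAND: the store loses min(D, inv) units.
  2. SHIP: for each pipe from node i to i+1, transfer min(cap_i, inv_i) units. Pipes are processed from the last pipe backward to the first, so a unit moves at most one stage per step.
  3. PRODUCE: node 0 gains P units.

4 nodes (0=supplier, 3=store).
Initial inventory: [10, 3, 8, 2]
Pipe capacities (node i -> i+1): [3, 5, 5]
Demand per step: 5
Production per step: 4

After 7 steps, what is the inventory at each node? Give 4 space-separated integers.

Step 1: demand=5,sold=2 ship[2->3]=5 ship[1->2]=3 ship[0->1]=3 prod=4 -> inv=[11 3 6 5]
Step 2: demand=5,sold=5 ship[2->3]=5 ship[1->2]=3 ship[0->1]=3 prod=4 -> inv=[12 3 4 5]
Step 3: demand=5,sold=5 ship[2->3]=4 ship[1->2]=3 ship[0->1]=3 prod=4 -> inv=[13 3 3 4]
Step 4: demand=5,sold=4 ship[2->3]=3 ship[1->2]=3 ship[0->1]=3 prod=4 -> inv=[14 3 3 3]
Step 5: demand=5,sold=3 ship[2->3]=3 ship[1->2]=3 ship[0->1]=3 prod=4 -> inv=[15 3 3 3]
Step 6: demand=5,sold=3 ship[2->3]=3 ship[1->2]=3 ship[0->1]=3 prod=4 -> inv=[16 3 3 3]
Step 7: demand=5,sold=3 ship[2->3]=3 ship[1->2]=3 ship[0->1]=3 prod=4 -> inv=[17 3 3 3]

17 3 3 3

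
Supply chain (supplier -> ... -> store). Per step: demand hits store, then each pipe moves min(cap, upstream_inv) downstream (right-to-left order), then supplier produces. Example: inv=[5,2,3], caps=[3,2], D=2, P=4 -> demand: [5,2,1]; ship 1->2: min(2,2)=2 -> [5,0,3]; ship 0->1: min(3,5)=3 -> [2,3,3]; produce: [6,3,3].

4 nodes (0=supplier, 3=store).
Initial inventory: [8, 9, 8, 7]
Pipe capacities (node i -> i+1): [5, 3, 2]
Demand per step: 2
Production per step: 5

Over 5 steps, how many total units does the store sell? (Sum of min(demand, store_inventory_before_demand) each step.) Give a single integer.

Step 1: sold=2 (running total=2) -> [8 11 9 7]
Step 2: sold=2 (running total=4) -> [8 13 10 7]
Step 3: sold=2 (running total=6) -> [8 15 11 7]
Step 4: sold=2 (running total=8) -> [8 17 12 7]
Step 5: sold=2 (running total=10) -> [8 19 13 7]

Answer: 10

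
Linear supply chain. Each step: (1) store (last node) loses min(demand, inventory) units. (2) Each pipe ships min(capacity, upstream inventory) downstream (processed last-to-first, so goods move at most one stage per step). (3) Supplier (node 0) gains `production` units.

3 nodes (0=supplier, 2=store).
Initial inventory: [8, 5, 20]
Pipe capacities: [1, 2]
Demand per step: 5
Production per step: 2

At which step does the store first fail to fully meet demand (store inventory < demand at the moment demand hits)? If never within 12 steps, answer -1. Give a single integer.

Step 1: demand=5,sold=5 ship[1->2]=2 ship[0->1]=1 prod=2 -> [9 4 17]
Step 2: demand=5,sold=5 ship[1->2]=2 ship[0->1]=1 prod=2 -> [10 3 14]
Step 3: demand=5,sold=5 ship[1->2]=2 ship[0->1]=1 prod=2 -> [11 2 11]
Step 4: demand=5,sold=5 ship[1->2]=2 ship[0->1]=1 prod=2 -> [12 1 8]
Step 5: demand=5,sold=5 ship[1->2]=1 ship[0->1]=1 prod=2 -> [13 1 4]
Step 6: demand=5,sold=4 ship[1->2]=1 ship[0->1]=1 prod=2 -> [14 1 1]
Step 7: demand=5,sold=1 ship[1->2]=1 ship[0->1]=1 prod=2 -> [15 1 1]
Step 8: demand=5,sold=1 ship[1->2]=1 ship[0->1]=1 prod=2 -> [16 1 1]
Step 9: demand=5,sold=1 ship[1->2]=1 ship[0->1]=1 prod=2 -> [17 1 1]
Step 10: demand=5,sold=1 ship[1->2]=1 ship[0->1]=1 prod=2 -> [18 1 1]
Step 11: demand=5,sold=1 ship[1->2]=1 ship[0->1]=1 prod=2 -> [19 1 1]
Step 12: demand=5,sold=1 ship[1->2]=1 ship[0->1]=1 prod=2 -> [20 1 1]
First stockout at step 6

6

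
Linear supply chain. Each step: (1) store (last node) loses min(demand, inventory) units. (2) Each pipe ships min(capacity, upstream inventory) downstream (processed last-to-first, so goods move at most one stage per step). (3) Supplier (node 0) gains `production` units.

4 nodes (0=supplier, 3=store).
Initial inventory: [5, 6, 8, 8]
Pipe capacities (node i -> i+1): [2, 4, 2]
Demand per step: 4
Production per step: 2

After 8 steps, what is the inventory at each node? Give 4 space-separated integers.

Step 1: demand=4,sold=4 ship[2->3]=2 ship[1->2]=4 ship[0->1]=2 prod=2 -> inv=[5 4 10 6]
Step 2: demand=4,sold=4 ship[2->3]=2 ship[1->2]=4 ship[0->1]=2 prod=2 -> inv=[5 2 12 4]
Step 3: demand=4,sold=4 ship[2->3]=2 ship[1->2]=2 ship[0->1]=2 prod=2 -> inv=[5 2 12 2]
Step 4: demand=4,sold=2 ship[2->3]=2 ship[1->2]=2 ship[0->1]=2 prod=2 -> inv=[5 2 12 2]
Step 5: demand=4,sold=2 ship[2->3]=2 ship[1->2]=2 ship[0->1]=2 prod=2 -> inv=[5 2 12 2]
Step 6: demand=4,sold=2 ship[2->3]=2 ship[1->2]=2 ship[0->1]=2 prod=2 -> inv=[5 2 12 2]
Step 7: demand=4,sold=2 ship[2->3]=2 ship[1->2]=2 ship[0->1]=2 prod=2 -> inv=[5 2 12 2]
Step 8: demand=4,sold=2 ship[2->3]=2 ship[1->2]=2 ship[0->1]=2 prod=2 -> inv=[5 2 12 2]

5 2 12 2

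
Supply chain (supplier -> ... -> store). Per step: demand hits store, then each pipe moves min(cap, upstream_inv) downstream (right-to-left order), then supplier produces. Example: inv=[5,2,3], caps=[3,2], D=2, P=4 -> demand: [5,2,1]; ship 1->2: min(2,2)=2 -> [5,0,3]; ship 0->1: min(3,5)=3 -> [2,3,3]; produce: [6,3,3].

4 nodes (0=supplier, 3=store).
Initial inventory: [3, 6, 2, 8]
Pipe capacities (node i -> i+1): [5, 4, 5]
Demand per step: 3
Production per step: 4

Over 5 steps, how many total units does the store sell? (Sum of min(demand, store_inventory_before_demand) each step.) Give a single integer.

Step 1: sold=3 (running total=3) -> [4 5 4 7]
Step 2: sold=3 (running total=6) -> [4 5 4 8]
Step 3: sold=3 (running total=9) -> [4 5 4 9]
Step 4: sold=3 (running total=12) -> [4 5 4 10]
Step 5: sold=3 (running total=15) -> [4 5 4 11]

Answer: 15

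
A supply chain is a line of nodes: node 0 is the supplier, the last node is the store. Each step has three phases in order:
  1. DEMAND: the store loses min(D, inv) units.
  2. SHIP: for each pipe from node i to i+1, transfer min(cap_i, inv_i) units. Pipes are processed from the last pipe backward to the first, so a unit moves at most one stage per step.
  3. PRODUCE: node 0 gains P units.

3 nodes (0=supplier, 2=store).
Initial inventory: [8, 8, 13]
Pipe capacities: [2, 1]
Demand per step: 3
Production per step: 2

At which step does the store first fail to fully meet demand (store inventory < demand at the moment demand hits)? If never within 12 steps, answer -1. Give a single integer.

Step 1: demand=3,sold=3 ship[1->2]=1 ship[0->1]=2 prod=2 -> [8 9 11]
Step 2: demand=3,sold=3 ship[1->2]=1 ship[0->1]=2 prod=2 -> [8 10 9]
Step 3: demand=3,sold=3 ship[1->2]=1 ship[0->1]=2 prod=2 -> [8 11 7]
Step 4: demand=3,sold=3 ship[1->2]=1 ship[0->1]=2 prod=2 -> [8 12 5]
Step 5: demand=3,sold=3 ship[1->2]=1 ship[0->1]=2 prod=2 -> [8 13 3]
Step 6: demand=3,sold=3 ship[1->2]=1 ship[0->1]=2 prod=2 -> [8 14 1]
Step 7: demand=3,sold=1 ship[1->2]=1 ship[0->1]=2 prod=2 -> [8 15 1]
Step 8: demand=3,sold=1 ship[1->2]=1 ship[0->1]=2 prod=2 -> [8 16 1]
Step 9: demand=3,sold=1 ship[1->2]=1 ship[0->1]=2 prod=2 -> [8 17 1]
Step 10: demand=3,sold=1 ship[1->2]=1 ship[0->1]=2 prod=2 -> [8 18 1]
Step 11: demand=3,sold=1 ship[1->2]=1 ship[0->1]=2 prod=2 -> [8 19 1]
Step 12: demand=3,sold=1 ship[1->2]=1 ship[0->1]=2 prod=2 -> [8 20 1]
First stockout at step 7

7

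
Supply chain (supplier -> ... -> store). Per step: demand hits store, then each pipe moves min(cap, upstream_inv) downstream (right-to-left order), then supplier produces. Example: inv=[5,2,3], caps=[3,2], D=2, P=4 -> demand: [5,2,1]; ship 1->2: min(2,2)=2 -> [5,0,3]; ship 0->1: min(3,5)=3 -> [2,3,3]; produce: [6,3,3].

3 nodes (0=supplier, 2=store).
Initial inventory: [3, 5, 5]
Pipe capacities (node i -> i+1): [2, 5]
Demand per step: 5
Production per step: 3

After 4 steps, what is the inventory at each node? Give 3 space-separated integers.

Step 1: demand=5,sold=5 ship[1->2]=5 ship[0->1]=2 prod=3 -> inv=[4 2 5]
Step 2: demand=5,sold=5 ship[1->2]=2 ship[0->1]=2 prod=3 -> inv=[5 2 2]
Step 3: demand=5,sold=2 ship[1->2]=2 ship[0->1]=2 prod=3 -> inv=[6 2 2]
Step 4: demand=5,sold=2 ship[1->2]=2 ship[0->1]=2 prod=3 -> inv=[7 2 2]

7 2 2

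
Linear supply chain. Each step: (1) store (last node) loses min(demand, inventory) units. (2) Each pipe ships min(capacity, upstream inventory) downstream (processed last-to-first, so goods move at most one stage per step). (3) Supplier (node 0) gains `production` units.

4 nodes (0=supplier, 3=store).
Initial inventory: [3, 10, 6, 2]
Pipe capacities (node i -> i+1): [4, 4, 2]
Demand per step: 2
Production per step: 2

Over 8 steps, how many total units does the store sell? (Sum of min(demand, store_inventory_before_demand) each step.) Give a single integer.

Answer: 16

Derivation:
Step 1: sold=2 (running total=2) -> [2 9 8 2]
Step 2: sold=2 (running total=4) -> [2 7 10 2]
Step 3: sold=2 (running total=6) -> [2 5 12 2]
Step 4: sold=2 (running total=8) -> [2 3 14 2]
Step 5: sold=2 (running total=10) -> [2 2 15 2]
Step 6: sold=2 (running total=12) -> [2 2 15 2]
Step 7: sold=2 (running total=14) -> [2 2 15 2]
Step 8: sold=2 (running total=16) -> [2 2 15 2]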